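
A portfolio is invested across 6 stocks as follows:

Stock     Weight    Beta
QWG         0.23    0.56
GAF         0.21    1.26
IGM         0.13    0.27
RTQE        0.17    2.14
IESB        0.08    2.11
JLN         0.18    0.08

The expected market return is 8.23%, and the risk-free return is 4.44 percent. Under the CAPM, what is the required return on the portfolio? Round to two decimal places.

β_P = Σ w_i β_i = 0.23×0.56 + 0.21×1.26 + 0.13×0.27 + 0.17×2.14 + 0.08×2.11 + 0.18×0.08 = 0.9755
MRP = 8.23% − 4.44% = 3.79%
E(R_P) = R_f + β_P × MRP = 4.44% + 0.9755 × 3.79% = 8.14%

8.14%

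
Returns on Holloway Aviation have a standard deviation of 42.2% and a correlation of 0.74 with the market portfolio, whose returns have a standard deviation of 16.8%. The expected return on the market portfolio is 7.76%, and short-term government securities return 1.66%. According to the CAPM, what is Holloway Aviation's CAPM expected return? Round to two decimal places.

β = ρ × σ_i / σ_m = 0.74 × 42.2% / 16.8% = 1.8588
MRP = 7.76% − 1.66% = 6.10%
E(R) = 1.66% + 1.8588 × 6.10% = 13.00%

13.00%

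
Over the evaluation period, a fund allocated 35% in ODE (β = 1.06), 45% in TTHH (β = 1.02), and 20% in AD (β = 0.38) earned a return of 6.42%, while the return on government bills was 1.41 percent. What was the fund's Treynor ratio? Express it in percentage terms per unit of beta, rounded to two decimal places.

5.53%

β_P = 0.35×1.06 + 0.45×1.02 + 0.20×0.38 = 0.9060
Treynor = (R_P − R_f) / β_P = (6.42% − 1.41%) / 0.9060 = 5.01% / 0.9060 = 5.53%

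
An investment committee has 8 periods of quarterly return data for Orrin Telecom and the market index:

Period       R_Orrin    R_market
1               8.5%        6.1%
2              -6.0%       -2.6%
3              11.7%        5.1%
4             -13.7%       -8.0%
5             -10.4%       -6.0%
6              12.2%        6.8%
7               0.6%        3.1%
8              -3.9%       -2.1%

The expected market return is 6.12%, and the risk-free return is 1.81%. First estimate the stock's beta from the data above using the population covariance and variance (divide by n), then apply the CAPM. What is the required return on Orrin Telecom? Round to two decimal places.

Mean R_i = (8.5 − 6.0 + 11.7 − 13.7 − 10.4 + 12.2 + 0.6 − 3.9) / 8 = -0.1250%
Mean R_m = (6.1 − 2.6 + 5.1 − 8.0 − 6.0 + 6.8 + 3.1 − 2.1) / 8 = 0.3000%
Σ(R_i − R̄_i)(R_m − R̄_m) = 392.4300  ⇒  Cov = 392.4300 / 8 = 49.0538
Σ(R_m − R̄_m)² = 229.5200  ⇒  Var(R_m) = 229.5200 / 8 = 28.6900
β = Cov / Var(R_m) = 49.0538 / 28.6900 = 1.7098
MRP = 6.12% − 1.81% = 4.31%
E(R) = R_f + β × MRP = 1.81% + 1.7098 × 4.31% = 9.18%

9.18%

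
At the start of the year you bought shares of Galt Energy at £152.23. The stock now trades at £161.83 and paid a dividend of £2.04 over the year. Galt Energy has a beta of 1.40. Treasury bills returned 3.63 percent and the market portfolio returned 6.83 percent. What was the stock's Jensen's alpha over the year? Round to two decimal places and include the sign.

Realised HPR = (P1 + D1 − P0) / P0 = (161.83 + 2.04 − 152.23) / 152.23 = 11.64 / 152.23 = 7.6463%
MRP = 6.83% − 3.63% = 3.20%
CAPM required = R_f + β·MRP = 3.63% + 1.40 × 3.20% = 8.1100%
α = realised − required = 7.6463% − 8.1100% = -0.46%

-0.46%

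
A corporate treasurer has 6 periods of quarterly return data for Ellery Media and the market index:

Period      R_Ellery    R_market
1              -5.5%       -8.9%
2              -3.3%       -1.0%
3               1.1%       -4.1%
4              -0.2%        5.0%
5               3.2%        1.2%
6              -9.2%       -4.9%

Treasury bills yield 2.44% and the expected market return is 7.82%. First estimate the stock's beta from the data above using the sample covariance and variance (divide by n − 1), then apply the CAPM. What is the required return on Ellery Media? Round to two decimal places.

5.40%

Mean R_i = (-5.5 − 3.3 + 1.1 − 0.2 + 3.2 − 9.2) / 6 = -2.3167%
Mean R_m = (-8.9 − 1.0 − 4.1 + 5.0 + 1.2 − 4.9) / 6 = -2.1167%
Σ(R_i − R̄_i)(R_m − R̄_m) = 66.2383  ⇒  Cov = 66.2383 / 5 = 13.2477
Σ(R_m − R̄_m)² = 120.5883  ⇒  Var(R_m) = 120.5883 / 5 = 24.1177
β = Cov / Var(R_m) = 13.2477 / 24.1177 = 0.5493
MRP = 7.82% − 2.44% = 5.38%
E(R) = R_f + β × MRP = 2.44% + 0.5493 × 5.38% = 5.40%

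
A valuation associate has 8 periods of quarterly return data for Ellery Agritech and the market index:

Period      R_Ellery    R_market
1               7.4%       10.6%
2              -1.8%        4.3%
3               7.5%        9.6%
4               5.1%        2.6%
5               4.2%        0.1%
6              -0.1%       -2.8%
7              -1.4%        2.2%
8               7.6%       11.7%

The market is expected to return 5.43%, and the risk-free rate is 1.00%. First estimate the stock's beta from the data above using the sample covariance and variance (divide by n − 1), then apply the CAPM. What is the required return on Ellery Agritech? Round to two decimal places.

Mean R_i = (7.4 − 1.8 + 7.5 + 5.1 + 4.2 − 0.1 − 1.4 + 7.6) / 8 = 3.5625%
Mean R_m = (10.6 + 4.3 + 9.6 + 2.6 + 0.1 − 2.8 + 2.2 + 11.7) / 8 = 4.7875%
Σ(R_i − R̄_i)(R_m − R̄_m) = 106.0563  ⇒  Cov = 106.0563 / 7 = 15.1509
Σ(R_m − R̄_m)² = 195.9888  ⇒  Var(R_m) = 195.9888 / 7 = 27.9984
β = Cov / Var(R_m) = 15.1509 / 27.9984 = 0.5411
MRP = 5.43% − 1.00% = 4.43%
E(R) = R_f + β × MRP = 1.00% + 0.5411 × 4.43% = 3.40%

3.40%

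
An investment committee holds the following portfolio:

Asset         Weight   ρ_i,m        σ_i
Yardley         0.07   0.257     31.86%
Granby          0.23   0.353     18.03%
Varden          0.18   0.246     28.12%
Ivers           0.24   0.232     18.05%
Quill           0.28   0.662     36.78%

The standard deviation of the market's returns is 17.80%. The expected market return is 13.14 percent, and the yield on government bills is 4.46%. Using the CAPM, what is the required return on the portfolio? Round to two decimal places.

β_Yardley = 0.257 × 31.86% / 17.80% = 0.4600
β_Granby = 0.353 × 18.03% / 17.80% = 0.3576
β_Varden = 0.246 × 28.12% / 17.80% = 0.3886
β_Ivers = 0.232 × 18.05% / 17.80% = 0.2353
β_Quill = 0.662 × 36.78% / 17.80% = 1.3679
β_P = Σ w_i β_i = 0.07×0.4600 + 0.23×0.3576 + 0.18×0.3886 + 0.24×0.2353 + 0.28×1.3679 = 0.6239
MRP = 13.14% − 4.46% = 8.68%
E(R_P) = R_f + β_P × MRP = 4.46% + 0.6239 × 8.68% = 9.88%

9.88%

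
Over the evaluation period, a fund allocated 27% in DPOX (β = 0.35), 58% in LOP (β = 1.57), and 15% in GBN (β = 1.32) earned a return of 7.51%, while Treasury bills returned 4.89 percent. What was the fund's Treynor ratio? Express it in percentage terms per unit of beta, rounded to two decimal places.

2.18%

β_P = 0.27×0.35 + 0.58×1.57 + 0.15×1.32 = 1.2031
Treynor = (R_P − R_f) / β_P = (7.51% − 4.89%) / 1.2031 = 2.62% / 1.2031 = 2.18%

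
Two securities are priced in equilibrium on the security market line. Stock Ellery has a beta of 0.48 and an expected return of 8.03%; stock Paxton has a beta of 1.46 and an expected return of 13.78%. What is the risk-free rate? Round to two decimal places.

Both satisfy E(R) = R_f + β·MRP, so the slope of the SML is
MRP = (13.78% − 8.03%) / (1.46 − 0.48) = 5.75% / 0.98 = 5.8673%
R_f = E(R_Ellery) − β_Ellery·MRP = 8.03% − 0.48 × 5.8673% = 5.2137%

5.21%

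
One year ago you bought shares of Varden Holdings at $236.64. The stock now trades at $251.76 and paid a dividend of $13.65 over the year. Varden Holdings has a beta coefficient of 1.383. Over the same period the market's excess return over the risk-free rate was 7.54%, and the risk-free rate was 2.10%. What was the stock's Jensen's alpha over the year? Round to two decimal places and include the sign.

Realised HPR = (P1 + D1 − P0) / P0 = (251.76 + 13.65 − 236.64) / 236.64 = 28.77 / 236.64 = 12.1577%
CAPM required = R_f + β·MRP = 2.10% + 1.383 × 7.54% = 12.52782%
α = realised − required = 12.1577% − 12.52782% = -0.37%

-0.37%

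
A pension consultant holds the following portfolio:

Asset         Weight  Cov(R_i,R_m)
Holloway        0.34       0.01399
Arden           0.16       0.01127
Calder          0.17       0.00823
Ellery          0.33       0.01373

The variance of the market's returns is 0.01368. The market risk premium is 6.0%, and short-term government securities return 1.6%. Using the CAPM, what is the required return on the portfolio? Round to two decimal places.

7.08%

β_Holloway = 0.01399 / 0.01368 = 1.0227
β_Arden = 0.01127 / 0.01368 = 0.8238
β_Calder = 0.00823 / 0.01368 = 0.6016
β_Ellery = 0.01373 / 0.01368 = 1.0037
β_P = Σ w_i β_i = 0.34×1.0227 + 0.16×0.8238 + 0.17×0.6016 + 0.33×1.0037 = 0.9130
E(R_P) = R_f + β_P × MRP = 1.6% + 0.9130 × 6.0% = 7.08%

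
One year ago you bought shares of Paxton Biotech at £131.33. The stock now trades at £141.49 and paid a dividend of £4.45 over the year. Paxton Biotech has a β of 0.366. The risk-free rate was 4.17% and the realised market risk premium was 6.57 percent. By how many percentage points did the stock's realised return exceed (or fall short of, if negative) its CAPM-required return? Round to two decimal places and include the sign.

Realised HPR = (P1 + D1 − P0) / P0 = (141.49 + 4.45 − 131.33) / 131.33 = 14.61 / 131.33 = 11.1246%
CAPM required = R_f + β·MRP = 4.17% + 0.366 × 6.57% = 6.57462%
α = realised − required = 11.1246% − 6.57462% = +4.55%

+4.55%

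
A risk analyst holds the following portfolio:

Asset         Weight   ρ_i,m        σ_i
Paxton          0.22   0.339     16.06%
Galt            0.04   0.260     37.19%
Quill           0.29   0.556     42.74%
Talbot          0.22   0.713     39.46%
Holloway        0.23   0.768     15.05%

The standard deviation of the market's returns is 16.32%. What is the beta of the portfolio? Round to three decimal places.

β_Paxton = 0.339 × 16.06% / 16.32% = 0.3336
β_Galt = 0.260 × 37.19% / 16.32% = 0.5925
β_Quill = 0.556 × 42.74% / 16.32% = 1.4561
β_Talbot = 0.713 × 39.46% / 16.32% = 1.7240
β_Holloway = 0.768 × 15.05% / 16.32% = 0.7082
β_P = Σ w_i β_i = 0.22×0.3336 + 0.04×0.5925 + 0.29×1.4561 + 0.22×1.7240 + 0.23×0.7082 = 1.0615

1.062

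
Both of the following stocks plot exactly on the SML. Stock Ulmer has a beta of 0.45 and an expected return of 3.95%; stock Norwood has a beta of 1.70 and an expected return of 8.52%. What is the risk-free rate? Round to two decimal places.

2.30%

Both satisfy E(R) = R_f + β·MRP, so the slope of the SML is
MRP = (8.52% − 3.95%) / (1.70 − 0.45) = 4.57% / 1.25 = 3.6560%
R_f = E(R_Ulmer) − β_Ulmer·MRP = 3.95% − 0.45 × 3.6560% = 2.3048%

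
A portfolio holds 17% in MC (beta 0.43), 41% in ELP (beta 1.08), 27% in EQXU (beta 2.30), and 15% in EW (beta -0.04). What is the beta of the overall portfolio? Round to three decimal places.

1.131

β_P = Σ w_i β_i = 0.17×0.43 + 0.41×1.08 + 0.27×2.30 + 0.15×-0.04 = 1.1309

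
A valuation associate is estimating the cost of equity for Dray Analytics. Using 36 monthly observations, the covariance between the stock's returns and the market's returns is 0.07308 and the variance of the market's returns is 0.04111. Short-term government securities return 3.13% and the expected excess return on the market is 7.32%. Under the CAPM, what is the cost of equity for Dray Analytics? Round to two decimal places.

β = Cov(R_i, R_m) / Var(R_m) = 0.07308 / 0.04111 = 1.7777
E(R) = R_f + β × MRP = 3.13% + 1.7777 × 7.32% = 16.14%

16.14%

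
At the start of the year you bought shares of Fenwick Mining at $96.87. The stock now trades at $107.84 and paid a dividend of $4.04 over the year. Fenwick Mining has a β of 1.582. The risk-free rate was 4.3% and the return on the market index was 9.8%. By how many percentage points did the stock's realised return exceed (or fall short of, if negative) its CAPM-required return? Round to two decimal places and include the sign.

Realised HPR = (P1 + D1 − P0) / P0 = (107.84 + 4.04 − 96.87) / 96.87 = 15.01 / 96.87 = 15.4950%
MRP = 9.8% − 4.3% = 5.50%
CAPM required = R_f + β·MRP = 4.3% + 1.582 × 5.5% = 13.0010%
α = realised − required = 15.4950% − 13.0010% = +2.49%

+2.49%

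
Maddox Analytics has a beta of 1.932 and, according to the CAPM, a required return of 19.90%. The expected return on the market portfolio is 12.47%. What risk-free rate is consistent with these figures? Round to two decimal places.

E(R) = R_f + β(E(R_m) − R_f) = R_f(1 − β) + β·E(R_m)
19.90% = R_f × (1 − 1.932) + 1.932 × 12.47%
19.90% = R_f × -0.932 + 24.09204%
R_f = (19.90% − 24.09204%) / -0.932 = 4.50%

4.50%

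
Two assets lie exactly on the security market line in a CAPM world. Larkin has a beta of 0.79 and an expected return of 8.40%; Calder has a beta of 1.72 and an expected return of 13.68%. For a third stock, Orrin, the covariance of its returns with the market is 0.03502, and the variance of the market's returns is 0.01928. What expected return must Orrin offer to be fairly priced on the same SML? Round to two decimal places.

14.23%

MRP = (13.68% − 8.40%) / (1.72 − 0.79) = 5.6774%
R_f = 8.40% − 0.79 × 5.6774% = 3.9149%
β_Orrin = Cov / Var(R_m) = 0.03502 / 0.01928 = 1.8164
E(R_Orrin) = R_f + β × MRP = 3.9149% + 1.8164 × 5.6774% = 14.23%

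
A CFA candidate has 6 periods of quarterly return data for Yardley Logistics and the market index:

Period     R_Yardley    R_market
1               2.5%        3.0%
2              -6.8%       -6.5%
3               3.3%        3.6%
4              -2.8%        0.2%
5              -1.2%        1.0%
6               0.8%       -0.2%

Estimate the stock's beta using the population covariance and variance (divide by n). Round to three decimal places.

Mean R_i = (2.5 − 6.8 + 3.3 − 2.8 − 1.2 + 0.8) / 6 = -0.7000%
Mean R_m = (3.0 − 6.5 + 3.6 + 0.2 + 1.0 − 0.2) / 6 = 0.1833%
Σ(R_i − R̄_i)(R_m − R̄_m) = 62.4300  ⇒  Cov = 62.4300 / 6 = 10.4050
Σ(R_m − R̄_m)² = 65.0883  ⇒  Var(R_m) = 65.0883 / 6 = 10.8481
β = Cov / Var(R_m) = 10.4050 / 10.8481 = 0.9592

0.959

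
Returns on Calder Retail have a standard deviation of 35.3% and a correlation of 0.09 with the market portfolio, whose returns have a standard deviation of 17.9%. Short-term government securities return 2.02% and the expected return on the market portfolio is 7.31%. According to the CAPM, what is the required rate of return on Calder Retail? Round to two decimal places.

2.96%

β = ρ × σ_i / σ_m = 0.09 × 35.3% / 17.9% = 0.1775
MRP = 7.31% − 2.02% = 5.29%
E(R) = 2.02% + 0.1775 × 5.29% = 2.96%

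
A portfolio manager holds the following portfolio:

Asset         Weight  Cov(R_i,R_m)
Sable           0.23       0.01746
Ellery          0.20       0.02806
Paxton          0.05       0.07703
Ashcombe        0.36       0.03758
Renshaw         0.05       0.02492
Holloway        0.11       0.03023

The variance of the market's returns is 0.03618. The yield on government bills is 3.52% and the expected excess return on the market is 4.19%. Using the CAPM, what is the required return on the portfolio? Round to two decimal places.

β_Sable = 0.01746 / 0.03618 = 0.4826
β_Ellery = 0.02806 / 0.03618 = 0.7756
β_Paxton = 0.07703 / 0.03618 = 2.1291
β_Ashcombe = 0.03758 / 0.03618 = 1.0387
β_Renshaw = 0.02492 / 0.03618 = 0.6888
β_Holloway = 0.03023 / 0.03618 = 0.8355
β_P = Σ w_i β_i = 0.23×0.4826 + 0.20×0.7756 + 0.05×2.1291 + 0.36×1.0387 + 0.05×0.6888 + 0.11×0.8355 = 0.8729
E(R_P) = R_f + β_P × MRP = 3.52% + 0.8729 × 4.19% = 7.18%

7.18%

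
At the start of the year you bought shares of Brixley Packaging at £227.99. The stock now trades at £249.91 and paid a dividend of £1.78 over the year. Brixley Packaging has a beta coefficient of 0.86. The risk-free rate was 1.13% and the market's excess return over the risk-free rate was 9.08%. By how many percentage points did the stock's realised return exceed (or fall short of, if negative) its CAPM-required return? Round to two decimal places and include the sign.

+1.46%

Realised HPR = (P1 + D1 − P0) / P0 = (249.91 + 1.78 − 227.99) / 227.99 = 23.70 / 227.99 = 10.3952%
CAPM required = R_f + β·MRP = 1.13% + 0.86 × 9.08% = 8.9388%
α = realised − required = 10.3952% − 8.9388% = +1.46%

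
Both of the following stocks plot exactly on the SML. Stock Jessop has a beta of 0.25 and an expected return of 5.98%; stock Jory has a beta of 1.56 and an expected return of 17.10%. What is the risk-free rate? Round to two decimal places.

3.86%

Both satisfy E(R) = R_f + β·MRP, so the slope of the SML is
MRP = (17.10% − 5.98%) / (1.56 − 0.25) = 11.12% / 1.31 = 8.4885%
R_f = E(R_Jessop) − β_Jessop·MRP = 5.98% − 0.25 × 8.4885% = 3.8579%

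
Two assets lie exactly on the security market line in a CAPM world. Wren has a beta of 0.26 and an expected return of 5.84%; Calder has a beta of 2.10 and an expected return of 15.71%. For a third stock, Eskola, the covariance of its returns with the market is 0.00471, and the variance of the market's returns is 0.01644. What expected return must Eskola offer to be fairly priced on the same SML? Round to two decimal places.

MRP = (15.71% − 5.84%) / (2.10 − 0.26) = 5.3641%
R_f = 5.84% − 0.26 × 5.3641% = 4.4453%
β_Eskola = Cov / Var(R_m) = 0.00471 / 0.01644 = 0.2865
E(R_Eskola) = R_f + β × MRP = 4.4453% + 0.2865 × 5.3641% = 5.98%

5.98%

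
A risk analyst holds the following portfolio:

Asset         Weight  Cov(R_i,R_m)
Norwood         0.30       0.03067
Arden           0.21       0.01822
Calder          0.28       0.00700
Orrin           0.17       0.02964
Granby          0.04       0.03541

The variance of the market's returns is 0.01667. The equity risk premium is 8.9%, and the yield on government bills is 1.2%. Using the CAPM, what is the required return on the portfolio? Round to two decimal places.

β_Norwood = 0.03067 / 0.01667 = 1.8398
β_Arden = 0.01822 / 0.01667 = 1.0930
β_Calder = 0.00700 / 0.01667 = 0.4199
β_Orrin = 0.02964 / 0.01667 = 1.7780
β_Granby = 0.03541 / 0.01667 = 2.1242
β_P = Σ w_i β_i = 0.30×1.8398 + 0.21×1.0930 + 0.28×0.4199 + 0.17×1.7780 + 0.04×2.1242 = 1.2863
E(R_P) = R_f + β_P × MRP = 1.2% + 1.2863 × 8.9% = 12.65%

12.65%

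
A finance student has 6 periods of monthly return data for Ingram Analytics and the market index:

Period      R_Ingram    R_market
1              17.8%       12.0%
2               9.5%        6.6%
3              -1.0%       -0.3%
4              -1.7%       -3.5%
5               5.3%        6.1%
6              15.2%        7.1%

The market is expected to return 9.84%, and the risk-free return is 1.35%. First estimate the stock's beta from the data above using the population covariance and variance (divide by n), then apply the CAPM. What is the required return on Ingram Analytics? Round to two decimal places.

12.84%

Mean R_i = (17.8 + 9.5 − 1.0 − 1.7 + 5.3 + 15.2) / 6 = 7.5167%
Mean R_m = (12.0 + 6.6 − 0.3 − 3.5 + 6.1 + 7.1) / 6 = 4.6667%
Σ(R_i − R̄_i)(R_m − R̄_m) = 212.3333  ⇒  Cov = 212.3333 / 6 = 35.3889
Σ(R_m − R̄_m)² = 156.8533  ⇒  Var(R_m) = 156.8533 / 6 = 26.1422
β = Cov / Var(R_m) = 35.3889 / 26.1422 = 1.3537
MRP = 9.84% − 1.35% = 8.49%
E(R) = R_f + β × MRP = 1.35% + 1.3537 × 8.49% = 12.84%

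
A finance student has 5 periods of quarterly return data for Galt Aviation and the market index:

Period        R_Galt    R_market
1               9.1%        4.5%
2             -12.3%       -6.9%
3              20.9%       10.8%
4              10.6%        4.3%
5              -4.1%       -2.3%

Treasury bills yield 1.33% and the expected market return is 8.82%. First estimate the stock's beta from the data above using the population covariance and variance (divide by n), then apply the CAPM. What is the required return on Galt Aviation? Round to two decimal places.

15.62%

Mean R_i = (9.1 − 12.3 + 20.9 + 10.6 − 4.1) / 5 = 4.8400%
Mean R_m = (4.5 − 6.9 + 10.8 + 4.3 − 2.3) / 5 = 2.0800%
Σ(R_i − R̄_i)(R_m − R̄_m) = 356.2140  ⇒  Cov = 356.2140 / 5 = 71.2428
Σ(R_m − R̄_m)² = 186.6480  ⇒  Var(R_m) = 186.6480 / 5 = 37.3296
β = Cov / Var(R_m) = 71.2428 / 37.3296 = 1.9085
MRP = 8.82% − 1.33% = 7.49%
E(R) = R_f + β × MRP = 1.33% + 1.9085 × 7.49% = 15.62%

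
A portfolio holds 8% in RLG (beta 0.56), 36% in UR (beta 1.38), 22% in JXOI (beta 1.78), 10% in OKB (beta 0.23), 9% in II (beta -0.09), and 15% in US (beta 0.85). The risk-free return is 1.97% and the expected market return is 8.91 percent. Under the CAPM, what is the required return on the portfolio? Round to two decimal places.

9.43%

β_P = Σ w_i β_i = 0.08×0.56 + 0.36×1.38 + 0.22×1.78 + 0.10×0.23 + 0.09×-0.09 + 0.15×0.85 = 1.0756
MRP = 8.91% − 1.97% = 6.94%
E(R_P) = R_f + β_P × MRP = 1.97% + 1.0756 × 6.94% = 9.43%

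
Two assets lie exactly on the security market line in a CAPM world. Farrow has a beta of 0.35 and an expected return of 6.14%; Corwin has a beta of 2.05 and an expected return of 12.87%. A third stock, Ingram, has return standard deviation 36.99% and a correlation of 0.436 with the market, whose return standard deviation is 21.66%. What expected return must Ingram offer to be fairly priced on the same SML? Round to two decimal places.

MRP = (12.87% − 6.14%) / (2.05 − 0.35) = 3.9588%
R_f = 6.14% − 0.35 × 3.9588% = 4.7544%
β_Ingram = ρ·σ_i/σ_m = 0.436 × 36.99 / 21.66 = 0.7446
E(R_Ingram) = R_f + β × MRP = 4.7544% + 0.7446 × 3.9588% = 7.70%

7.70%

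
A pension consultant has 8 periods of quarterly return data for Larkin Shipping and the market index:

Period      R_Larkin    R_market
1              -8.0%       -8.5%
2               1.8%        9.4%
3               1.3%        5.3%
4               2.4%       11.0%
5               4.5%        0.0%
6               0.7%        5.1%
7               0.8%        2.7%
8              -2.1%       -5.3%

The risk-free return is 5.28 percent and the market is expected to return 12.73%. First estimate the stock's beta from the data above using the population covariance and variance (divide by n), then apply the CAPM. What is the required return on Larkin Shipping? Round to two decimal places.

8.32%

Mean R_i = (-8.0 + 1.8 + 1.3 + 2.4 + 4.5 + 0.7 + 0.8 − 2.1) / 8 = 0.1750%
Mean R_m = (-8.5 + 9.4 + 5.3 + 11.0 + 0.0 + 5.1 + 2.7 − 5.3) / 8 = 2.4625%
Σ(R_i − R̄_i)(R_m − R̄_m) = 131.6225  ⇒  Cov = 131.6225 / 8 = 16.4528
Σ(R_m − R̄_m)² = 322.5788  ⇒  Var(R_m) = 322.5788 / 8 = 40.3224
β = Cov / Var(R_m) = 16.4528 / 40.3224 = 0.4080
MRP = 12.73% − 5.28% = 7.45%
E(R) = R_f + β × MRP = 5.28% + 0.4080 × 7.45% = 8.32%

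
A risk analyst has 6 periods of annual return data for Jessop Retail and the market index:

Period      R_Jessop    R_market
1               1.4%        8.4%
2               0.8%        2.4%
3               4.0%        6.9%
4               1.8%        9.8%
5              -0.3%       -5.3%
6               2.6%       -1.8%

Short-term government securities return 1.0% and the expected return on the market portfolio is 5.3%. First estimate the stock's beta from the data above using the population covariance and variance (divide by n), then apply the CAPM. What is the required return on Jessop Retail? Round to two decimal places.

Mean R_i = (1.4 + 0.8 + 4.0 + 1.8 − 0.3 + 2.6) / 6 = 1.7167%
Mean R_m = (8.4 + 2.4 + 6.9 + 9.8 − 5.3 − 1.8) / 6 = 3.4000%
Σ(R_i − R̄_i)(R_m − R̄_m) = 20.8100  ⇒  Cov = 20.8100 / 6 = 3.4683
Σ(R_m − R̄_m)² = 181.9400  ⇒  Var(R_m) = 181.9400 / 6 = 30.3233
β = Cov / Var(R_m) = 3.4683 / 30.3233 = 0.1144
MRP = 5.3% − 1.0% = 4.30%
E(R) = R_f + β × MRP = 1.0% + 0.1144 × 4.3% = 1.49%

1.49%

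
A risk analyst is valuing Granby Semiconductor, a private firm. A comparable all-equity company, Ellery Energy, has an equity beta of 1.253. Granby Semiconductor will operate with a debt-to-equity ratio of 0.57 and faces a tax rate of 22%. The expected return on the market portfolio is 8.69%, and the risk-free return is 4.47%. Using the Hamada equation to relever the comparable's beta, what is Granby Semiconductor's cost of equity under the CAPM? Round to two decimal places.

12.11%

β_L = β_U × [1 + (1 − t)(D/E)] = 1.253 × [1 + (1 − 0.22) × 0.57]
    = 1.253 × [1 + 0.78 × 0.57] = 1.253 × 1.4446 = 1.8101
MRP = 8.69% − 4.47% = 4.22%
E(R) = R_f + β_L × MRP = 4.47% + 1.8101 × 4.22% = 12.11%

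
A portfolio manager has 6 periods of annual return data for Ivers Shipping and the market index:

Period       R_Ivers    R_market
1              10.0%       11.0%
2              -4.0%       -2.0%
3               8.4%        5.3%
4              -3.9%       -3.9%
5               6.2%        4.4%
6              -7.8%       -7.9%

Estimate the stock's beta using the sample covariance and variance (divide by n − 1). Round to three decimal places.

Mean R_i = (10.0 − 4.0 + 8.4 − 3.9 + 6.2 − 7.8) / 6 = 1.4833%
Mean R_m = (11.0 − 2.0 + 5.3 − 3.9 + 4.4 − 7.9) / 6 = 1.1500%
Σ(R_i − R̄_i)(R_m − R̄_m) = 256.3950  ⇒  Cov = 256.3950 / 5 = 51.2790
Σ(R_m − R̄_m)² = 242.1350  ⇒  Var(R_m) = 242.1350 / 5 = 48.4270
β = Cov / Var(R_m) = 51.2790 / 48.4270 = 1.0589

1.059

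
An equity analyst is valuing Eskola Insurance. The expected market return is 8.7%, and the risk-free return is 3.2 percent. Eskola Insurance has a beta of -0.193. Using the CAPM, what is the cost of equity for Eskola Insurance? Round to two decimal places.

2.14%

Market risk premium = E(R_m) − R_f = 8.7% − 3.2% = 5.50%
E(R) = R_f + β × MRP = 3.2% + -0.193 × 5.5% = 2.14%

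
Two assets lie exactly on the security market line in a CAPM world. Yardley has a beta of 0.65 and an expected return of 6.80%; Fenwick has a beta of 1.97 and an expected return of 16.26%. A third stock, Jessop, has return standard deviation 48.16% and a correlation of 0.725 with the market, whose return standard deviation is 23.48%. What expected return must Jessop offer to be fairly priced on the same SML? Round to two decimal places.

MRP = (16.26% − 6.80%) / (1.97 − 0.65) = 7.1667%
R_f = 6.80% − 0.65 × 7.1667% = 2.1416%
β_Jessop = ρ·σ_i/σ_m = 0.725 × 48.16 / 23.48 = 1.4871
E(R_Jessop) = R_f + β × MRP = 2.1416% + 1.4871 × 7.1667% = 12.80%

12.80%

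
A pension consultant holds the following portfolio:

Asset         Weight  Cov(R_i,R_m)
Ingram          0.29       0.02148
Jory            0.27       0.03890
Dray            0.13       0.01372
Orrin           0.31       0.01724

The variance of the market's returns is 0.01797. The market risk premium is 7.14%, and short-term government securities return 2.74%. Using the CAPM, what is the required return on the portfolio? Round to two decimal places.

12.22%

β_Ingram = 0.02148 / 0.01797 = 1.1953
β_Jory = 0.03890 / 0.01797 = 2.1647
β_Dray = 0.01372 / 0.01797 = 0.7635
β_Orrin = 0.01724 / 0.01797 = 0.9594
β_P = Σ w_i β_i = 0.29×1.1953 + 0.27×2.1647 + 0.13×0.7635 + 0.31×0.9594 = 1.3278
E(R_P) = R_f + β_P × MRP = 2.74% + 1.3278 × 7.14% = 12.22%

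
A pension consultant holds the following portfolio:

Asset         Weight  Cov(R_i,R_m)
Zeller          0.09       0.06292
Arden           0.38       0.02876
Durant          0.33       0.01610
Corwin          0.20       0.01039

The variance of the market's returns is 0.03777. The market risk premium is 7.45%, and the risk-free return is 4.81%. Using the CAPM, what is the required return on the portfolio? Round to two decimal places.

9.54%

β_Zeller = 0.06292 / 0.03777 = 1.6659
β_Arden = 0.02876 / 0.03777 = 0.7615
β_Durant = 0.01610 / 0.03777 = 0.4263
β_Corwin = 0.01039 / 0.03777 = 0.2751
β_P = Σ w_i β_i = 0.09×1.6659 + 0.38×0.7615 + 0.33×0.4263 + 0.20×0.2751 = 0.6350
E(R_P) = R_f + β_P × MRP = 4.81% + 0.6350 × 7.45% = 9.54%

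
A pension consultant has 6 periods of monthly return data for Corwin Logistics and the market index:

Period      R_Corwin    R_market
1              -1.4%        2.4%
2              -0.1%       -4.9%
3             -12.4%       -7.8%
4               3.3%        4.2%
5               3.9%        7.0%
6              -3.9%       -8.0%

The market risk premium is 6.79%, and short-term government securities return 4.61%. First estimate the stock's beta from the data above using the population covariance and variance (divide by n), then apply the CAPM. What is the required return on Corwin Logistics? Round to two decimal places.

Mean R_i = (-1.4 − 0.1 − 12.4 + 3.3 + 3.9 − 3.9) / 6 = -1.7667%
Mean R_m = (2.4 − 4.9 − 7.8 + 4.2 + 7.0 − 8.0) / 6 = -1.1833%
Σ(R_i − R̄_i)(R_m − R̄_m) = 153.6667  ⇒  Cov = 153.6667 / 6 = 25.6111
Σ(R_m − R̄_m)² = 212.8483  ⇒  Var(R_m) = 212.8483 / 6 = 35.4747
β = Cov / Var(R_m) = 25.6111 / 35.4747 = 0.7220
E(R) = R_f + β × MRP = 4.61% + 0.7220 × 6.79% = 9.51%

9.51%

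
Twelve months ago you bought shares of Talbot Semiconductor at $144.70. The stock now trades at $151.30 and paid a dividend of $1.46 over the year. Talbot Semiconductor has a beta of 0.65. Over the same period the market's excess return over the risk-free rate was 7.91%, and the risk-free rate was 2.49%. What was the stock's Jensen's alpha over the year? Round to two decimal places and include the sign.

Realised HPR = (P1 + D1 − P0) / P0 = (151.30 + 1.46 − 144.70) / 144.70 = 8.06 / 144.70 = 5.5701%
CAPM required = R_f + β·MRP = 2.49% + 0.65 × 7.91% = 7.6315%
α = realised − required = 5.5701% − 7.6315% = -2.06%

-2.06%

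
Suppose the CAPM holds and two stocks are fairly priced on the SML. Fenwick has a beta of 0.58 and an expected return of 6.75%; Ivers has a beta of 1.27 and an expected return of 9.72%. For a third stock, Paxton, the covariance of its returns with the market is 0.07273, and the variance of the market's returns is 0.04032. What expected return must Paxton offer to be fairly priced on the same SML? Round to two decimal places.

12.02%

MRP = (9.72% − 6.75%) / (1.27 − 0.58) = 4.3043%
R_f = 6.75% − 0.58 × 4.3043% = 4.2535%
β_Paxton = Cov / Var(R_m) = 0.07273 / 0.04032 = 1.8038
E(R_Paxton) = R_f + β × MRP = 4.2535% + 1.8038 × 4.3043% = 12.02%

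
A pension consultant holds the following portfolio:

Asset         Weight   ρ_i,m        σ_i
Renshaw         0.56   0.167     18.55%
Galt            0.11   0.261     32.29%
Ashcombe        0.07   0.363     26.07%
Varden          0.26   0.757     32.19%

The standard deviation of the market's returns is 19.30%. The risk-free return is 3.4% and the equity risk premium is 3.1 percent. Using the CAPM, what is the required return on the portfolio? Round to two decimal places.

β_Renshaw = 0.167 × 18.55% / 19.30% = 0.1605
β_Galt = 0.261 × 32.29% / 19.30% = 0.4367
β_Ashcombe = 0.363 × 26.07% / 19.30% = 0.4903
β_Varden = 0.757 × 32.19% / 19.30% = 1.2626
β_P = Σ w_i β_i = 0.56×0.1605 + 0.11×0.4367 + 0.07×0.4903 + 0.26×1.2626 = 0.5005
E(R_P) = R_f + β_P × MRP = 3.4% + 0.5005 × 3.1% = 4.95%

4.95%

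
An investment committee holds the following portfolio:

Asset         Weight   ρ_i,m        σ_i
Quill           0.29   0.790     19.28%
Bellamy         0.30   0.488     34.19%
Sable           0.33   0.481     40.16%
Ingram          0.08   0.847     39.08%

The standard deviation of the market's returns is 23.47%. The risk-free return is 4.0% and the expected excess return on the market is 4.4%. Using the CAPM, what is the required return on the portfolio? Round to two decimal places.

7.46%

β_Quill = 0.790 × 19.28% / 23.47% = 0.6490
β_Bellamy = 0.488 × 34.19% / 23.47% = 0.7109
β_Sable = 0.481 × 40.16% / 23.47% = 0.8230
β_Ingram = 0.847 × 39.08% / 23.47% = 1.4103
β_P = Σ w_i β_i = 0.29×0.6490 + 0.30×0.7109 + 0.33×0.8230 + 0.08×1.4103 = 0.7859
E(R_P) = R_f + β_P × MRP = 4.0% + 0.7859 × 4.4% = 7.46%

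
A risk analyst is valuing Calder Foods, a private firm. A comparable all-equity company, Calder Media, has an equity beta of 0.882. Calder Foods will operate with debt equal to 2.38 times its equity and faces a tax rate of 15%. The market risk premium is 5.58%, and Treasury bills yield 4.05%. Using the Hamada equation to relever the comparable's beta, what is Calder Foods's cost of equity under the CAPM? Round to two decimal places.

18.93%

β_L = β_U × [1 + (1 − t)(D/E)] = 0.882 × [1 + (1 − 0.15) × 2.38]
    = 0.882 × [1 + 0.85 × 2.38] = 0.882 × 3.0230 = 2.6663
E(R) = R_f + β_L × MRP = 4.05% + 2.6663 × 5.58% = 18.93%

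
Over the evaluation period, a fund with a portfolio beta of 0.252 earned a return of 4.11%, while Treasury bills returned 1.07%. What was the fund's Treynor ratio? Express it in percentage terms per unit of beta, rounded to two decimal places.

Treynor = (R_P − R_f) / β_P = (4.11% − 1.07%) / 0.2520 = 3.04% / 0.2520 = 12.06%

12.06%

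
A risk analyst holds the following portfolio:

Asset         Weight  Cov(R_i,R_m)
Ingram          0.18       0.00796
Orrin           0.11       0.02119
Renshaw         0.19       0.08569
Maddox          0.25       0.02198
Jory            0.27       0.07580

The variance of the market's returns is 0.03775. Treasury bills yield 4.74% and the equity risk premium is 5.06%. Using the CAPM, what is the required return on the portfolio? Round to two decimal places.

10.91%

β_Ingram = 0.00796 / 0.03775 = 0.2109
β_Orrin = 0.02119 / 0.03775 = 0.5613
β_Renshaw = 0.08569 / 0.03775 = 2.2699
β_Maddox = 0.02198 / 0.03775 = 0.5823
β_Jory = 0.07580 / 0.03775 = 2.0079
β_P = Σ w_i β_i = 0.18×0.2109 + 0.11×0.5613 + 0.19×2.2699 + 0.25×0.5823 + 0.27×2.0079 = 1.2187
E(R_P) = R_f + β_P × MRP = 4.74% + 1.2187 × 5.06% = 10.91%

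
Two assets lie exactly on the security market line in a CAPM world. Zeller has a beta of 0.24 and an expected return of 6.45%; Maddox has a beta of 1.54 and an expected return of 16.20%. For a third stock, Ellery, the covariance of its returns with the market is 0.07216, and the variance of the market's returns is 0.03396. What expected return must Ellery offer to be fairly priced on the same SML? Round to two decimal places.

MRP = (16.20% − 6.45%) / (1.54 − 0.24) = 7.5000%
R_f = 6.45% − 0.24 × 7.5000% = 4.6500%
β_Ellery = Cov / Var(R_m) = 0.07216 / 0.03396 = 2.1249
E(R_Ellery) = R_f + β × MRP = 4.6500% + 2.1249 × 7.5000% = 20.59%

20.59%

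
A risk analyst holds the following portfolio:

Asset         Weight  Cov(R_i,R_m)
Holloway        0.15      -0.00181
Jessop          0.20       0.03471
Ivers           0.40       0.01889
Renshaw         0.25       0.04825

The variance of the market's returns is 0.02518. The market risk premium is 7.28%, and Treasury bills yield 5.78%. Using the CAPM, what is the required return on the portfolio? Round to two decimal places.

13.38%

β_Holloway = -0.00181 / 0.02518 = -0.0719
β_Jessop = 0.03471 / 0.02518 = 1.3785
β_Ivers = 0.01889 / 0.02518 = 0.7502
β_Renshaw = 0.04825 / 0.02518 = 1.9162
β_P = Σ w_i β_i = 0.15×-0.0719 + 0.20×1.3785 + 0.40×0.7502 + 0.25×1.9162 = 1.0440
E(R_P) = R_f + β_P × MRP = 5.78% + 1.0440 × 7.28% = 13.38%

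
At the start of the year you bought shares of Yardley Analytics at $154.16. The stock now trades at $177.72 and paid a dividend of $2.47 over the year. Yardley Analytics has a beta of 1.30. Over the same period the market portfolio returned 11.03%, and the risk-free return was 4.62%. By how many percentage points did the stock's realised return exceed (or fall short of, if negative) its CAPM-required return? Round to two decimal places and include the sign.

Realised HPR = (P1 + D1 − P0) / P0 = (177.72 + 2.47 − 154.16) / 154.16 = 26.03 / 154.16 = 16.8851%
MRP = 11.03% − 4.62% = 6.41%
CAPM required = R_f + β·MRP = 4.62% + 1.30 × 6.41% = 12.9530%
α = realised − required = 16.8851% − 12.9530% = +3.93%

+3.93%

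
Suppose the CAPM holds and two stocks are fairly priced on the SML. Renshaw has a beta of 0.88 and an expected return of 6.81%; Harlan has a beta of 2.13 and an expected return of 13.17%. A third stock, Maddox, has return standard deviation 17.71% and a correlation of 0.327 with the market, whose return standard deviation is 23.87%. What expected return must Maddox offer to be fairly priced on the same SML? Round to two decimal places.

MRP = (13.17% − 6.81%) / (2.13 − 0.88) = 5.0880%
R_f = 6.81% − 0.88 × 5.0880% = 2.3326%
β_Maddox = ρ·σ_i/σ_m = 0.327 × 17.71 / 23.87 = 0.2426
E(R_Maddox) = R_f + β × MRP = 2.3326% + 0.2426 × 5.0880% = 3.57%

3.57%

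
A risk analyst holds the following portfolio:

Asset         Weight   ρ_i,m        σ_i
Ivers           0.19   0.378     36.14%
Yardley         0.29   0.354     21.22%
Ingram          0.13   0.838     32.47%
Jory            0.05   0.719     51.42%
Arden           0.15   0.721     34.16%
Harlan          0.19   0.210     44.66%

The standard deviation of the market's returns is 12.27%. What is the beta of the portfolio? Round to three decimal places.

β_Ivers = 0.378 × 36.14% / 12.27% = 1.1134
β_Yardley = 0.354 × 21.22% / 12.27% = 0.6122
β_Ingram = 0.838 × 32.47% / 12.27% = 2.2176
β_Jory = 0.719 × 51.42% / 12.27% = 3.0131
β_Arden = 0.721 × 34.16% / 12.27% = 2.0073
β_Harlan = 0.210 × 44.66% / 12.27% = 0.7644
β_P = Σ w_i β_i = 0.19×1.1134 + 0.29×0.6122 + 0.13×2.2176 + 0.05×3.0131 + 0.15×2.0073 + 0.19×0.7644 = 1.2744

1.274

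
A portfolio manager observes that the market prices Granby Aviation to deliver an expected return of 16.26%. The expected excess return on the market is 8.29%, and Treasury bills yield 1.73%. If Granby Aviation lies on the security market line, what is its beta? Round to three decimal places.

β = (E(R) − R_f) / MRP = (16.26% − 1.73%) / 8.29% = 14.53% / 8.29% = 1.753

1.753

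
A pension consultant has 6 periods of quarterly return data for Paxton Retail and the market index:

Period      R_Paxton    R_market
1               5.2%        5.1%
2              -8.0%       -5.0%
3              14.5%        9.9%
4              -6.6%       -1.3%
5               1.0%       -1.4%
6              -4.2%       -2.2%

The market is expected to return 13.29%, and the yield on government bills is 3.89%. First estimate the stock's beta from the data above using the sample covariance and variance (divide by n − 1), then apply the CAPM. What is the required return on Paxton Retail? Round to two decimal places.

17.69%

Mean R_i = (5.2 − 8.0 + 14.5 − 6.6 + 1.0 − 4.2) / 6 = 0.3167%
Mean R_m = (5.1 − 5.0 + 9.9 − 1.3 − 1.4 − 2.2) / 6 = 0.8500%
Σ(R_i − R̄_i)(R_m − R̄_m) = 224.8750  ⇒  Cov = 224.8750 / 5 = 44.9750
Σ(R_m − R̄_m)² = 153.1750  ⇒  Var(R_m) = 153.1750 / 5 = 30.6350
β = Cov / Var(R_m) = 44.9750 / 30.6350 = 1.4681
MRP = 13.29% − 3.89% = 9.40%
E(R) = R_f + β × MRP = 3.89% + 1.4681 × 9.40% = 17.69%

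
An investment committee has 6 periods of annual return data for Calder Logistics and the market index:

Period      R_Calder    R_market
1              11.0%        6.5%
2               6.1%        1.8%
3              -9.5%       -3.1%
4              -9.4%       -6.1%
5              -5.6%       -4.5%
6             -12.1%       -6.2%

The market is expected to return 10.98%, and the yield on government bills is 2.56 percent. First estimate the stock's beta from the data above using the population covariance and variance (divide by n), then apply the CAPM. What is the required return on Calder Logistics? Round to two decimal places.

17.74%

Mean R_i = (11.0 + 6.1 − 9.5 − 9.4 − 5.6 − 12.1) / 6 = -3.2500%
Mean R_m = (6.5 + 1.8 − 3.1 − 6.1 − 4.5 − 6.2) / 6 = -1.9333%
Σ(R_i − R̄_i)(R_m − R̄_m) = 231.7900  ⇒  Cov = 231.7900 / 6 = 38.6317
Σ(R_m − R̄_m)² = 128.5733  ⇒  Var(R_m) = 128.5733 / 6 = 21.4289
β = Cov / Var(R_m) = 38.6317 / 21.4289 = 1.8028
MRP = 10.98% − 2.56% = 8.42%
E(R) = R_f + β × MRP = 2.56% + 1.8028 × 8.42% = 17.74%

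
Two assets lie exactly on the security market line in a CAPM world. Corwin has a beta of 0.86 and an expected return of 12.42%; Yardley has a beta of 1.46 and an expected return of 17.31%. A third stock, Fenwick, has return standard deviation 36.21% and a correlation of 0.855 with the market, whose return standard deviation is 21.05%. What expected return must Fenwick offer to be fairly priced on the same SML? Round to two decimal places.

17.40%

MRP = (17.31% − 12.42%) / (1.46 − 0.86) = 8.1500%
R_f = 12.42% − 0.86 × 8.1500% = 5.4110%
β_Fenwick = ρ·σ_i/σ_m = 0.855 × 36.21 / 21.05 = 1.4708
E(R_Fenwick) = R_f + β × MRP = 5.4110% + 1.4708 × 8.1500% = 17.40%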